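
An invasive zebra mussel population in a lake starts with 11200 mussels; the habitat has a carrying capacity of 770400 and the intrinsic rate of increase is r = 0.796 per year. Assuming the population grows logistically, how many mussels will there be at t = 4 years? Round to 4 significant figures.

202300 mussels

A = (K − N₀)/N₀ = (770400 − 11200)/11200 = 67.786.
N(t) = K/(1 + A·e^(−rt)) = 770400/(1 + 67.786×e^(−0.796×4)).
e^(−3.184) = 0.04142; denominator = 1 + 67.786×0.04142 = 3.8077.
N = 770400/3.8077 = 202329.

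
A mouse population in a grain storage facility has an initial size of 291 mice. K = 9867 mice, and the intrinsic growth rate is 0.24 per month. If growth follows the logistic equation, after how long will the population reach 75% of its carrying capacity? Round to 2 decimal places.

A = (K − N₀)/N₀ = (9867 − 291)/291 = 32.907.
Solve 9867/(1 + 32.907·e^(−0.24t)) = 7400.25: 1 + 32.907·e^(−0.24t) = 1.3333, so e^(−0.24t) = 0.0101295.
−0.24·t = ln(0.0101295) = -4.5923, so t = 4.5923/0.24 = 19.135.

19.13 months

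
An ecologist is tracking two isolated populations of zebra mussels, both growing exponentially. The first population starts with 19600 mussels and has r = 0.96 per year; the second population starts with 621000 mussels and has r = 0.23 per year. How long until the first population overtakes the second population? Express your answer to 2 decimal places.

4.73 years

Set 19600·e^(0.96t) = 621000·e^(0.23t).
e^((0.96 − 0.23)t) = 621000/19600 → e^(0.73·t) = 31.684.
0.73·t = ln(31.684) = 3.4558, so t = 3.4558/0.73 = 4.734.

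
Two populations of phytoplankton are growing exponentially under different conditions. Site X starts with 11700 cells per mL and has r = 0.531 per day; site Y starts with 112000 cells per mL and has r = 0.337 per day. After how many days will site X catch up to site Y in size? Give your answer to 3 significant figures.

11.6 days

Set 11700·e^(0.531t) = 112000·e^(0.337t).
e^((0.531 − 0.337)t) = 112000/11700 → e^(0.194·t) = 9.5726.
0.194·t = ln(9.5726) = 2.2589, so t = 2.2589/0.194 = 11.644.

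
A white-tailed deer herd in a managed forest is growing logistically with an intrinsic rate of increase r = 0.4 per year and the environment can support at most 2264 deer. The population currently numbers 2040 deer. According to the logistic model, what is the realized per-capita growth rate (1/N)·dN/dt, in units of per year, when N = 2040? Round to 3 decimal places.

(1/N)·dN/dt = r(1 − N/K) = 0.4 × (1 − 2040/2264).
= 0.4 × 0.09894 = 0.039576.

0.040 per year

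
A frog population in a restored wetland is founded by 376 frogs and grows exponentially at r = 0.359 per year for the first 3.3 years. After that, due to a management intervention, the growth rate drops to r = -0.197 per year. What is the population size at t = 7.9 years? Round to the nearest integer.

Phase 1: N(3.3) = 376·e^(0.359×3.3) = 376·e^1.185 = 1229.41.
Phase 2 runs for 7.9 − 3.3 = 4.6 years at r = -0.197.
N(7.9) = 1229.41·e^(-0.197×4.6) = 1229.41·e^-0.9062 = 496.751.

497 frogs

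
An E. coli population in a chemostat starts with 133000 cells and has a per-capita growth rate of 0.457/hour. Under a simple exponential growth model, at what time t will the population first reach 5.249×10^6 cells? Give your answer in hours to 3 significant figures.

Set N₀·e^(rt) = 5.249×10^6: e^(0.457·t) = 5.249×10^6/133000 = 39.466.
0.457·t = ln(39.466) = 3.6754, so t = 3.6754/0.457 = 8.0425.

8.04 hours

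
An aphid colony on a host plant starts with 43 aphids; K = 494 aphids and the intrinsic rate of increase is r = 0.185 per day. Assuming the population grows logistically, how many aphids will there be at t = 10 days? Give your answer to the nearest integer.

186 aphids

A = (K − N₀)/N₀ = (494 − 43)/43 = 10.488.
N(t) = K/(1 + A·e^(−rt)) = 494/(1 + 10.488×e^(−0.185×10)).
e^(−1.85) = 0.15724; denominator = 1 + 10.488×0.15724 = 2.6492.
N = 494/2.6492 = 186.474.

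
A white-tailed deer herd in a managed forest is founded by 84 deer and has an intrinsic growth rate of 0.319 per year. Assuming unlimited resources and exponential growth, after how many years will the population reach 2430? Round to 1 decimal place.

10.5 years

Set N₀·e^(rt) = 2430: e^(0.319·t) = 2430/84 = 28.929.
0.319·t = ln(28.929) = 3.3648, so t = 3.3648/0.319 = 10.548.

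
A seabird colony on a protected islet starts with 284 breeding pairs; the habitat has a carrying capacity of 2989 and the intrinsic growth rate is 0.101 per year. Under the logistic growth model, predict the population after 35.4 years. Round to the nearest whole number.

A = (K − N₀)/N₀ = (2989 − 284)/284 = 9.5246.
N(t) = K/(1 + A·e^(−rt)) = 2989/(1 + 9.5246×e^(−0.101×35.4)).
e^(−3.575) = 0.028004; denominator = 1 + 9.5246×0.028004 = 1.2667.
N = 2989/1.2667 = 2359.62.

2360 breeding pairs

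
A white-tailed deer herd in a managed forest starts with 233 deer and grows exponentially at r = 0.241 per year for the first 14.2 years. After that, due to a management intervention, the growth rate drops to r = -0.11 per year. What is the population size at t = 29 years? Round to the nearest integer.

1401 deer

Phase 1: N(14.2) = 233·e^(0.241×14.2) = 233·e^3.422 = 7138.36.
Phase 2 runs for 29 − 14.2 = 14.8 years at r = -0.11.
N(29) = 7138.36·e^(-0.11×14.8) = 7138.36·e^-1.628 = 1401.42.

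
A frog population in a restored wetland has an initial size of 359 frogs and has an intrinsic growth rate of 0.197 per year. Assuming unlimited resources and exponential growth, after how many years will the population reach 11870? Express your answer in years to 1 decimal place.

Set N₀·e^(rt) = 11870: e^(0.197·t) = 11870/359 = 33.064.
0.197·t = ln(33.064) = 3.4984, so t = 3.4984/0.197 = 17.759.

17.8 years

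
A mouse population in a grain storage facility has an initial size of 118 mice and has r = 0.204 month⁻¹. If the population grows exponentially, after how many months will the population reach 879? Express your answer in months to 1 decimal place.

Set N₀·e^(rt) = 879: e^(0.204·t) = 879/118 = 7.4492.
0.204·t = ln(7.4492) = 2.0081, so t = 2.0081/0.204 = 9.8436.

9.8 months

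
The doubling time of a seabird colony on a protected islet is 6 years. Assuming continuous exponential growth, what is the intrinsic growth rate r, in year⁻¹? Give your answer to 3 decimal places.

0.116 per year

r = ln(2)/t_d = 0.6931/6 = 0.11552.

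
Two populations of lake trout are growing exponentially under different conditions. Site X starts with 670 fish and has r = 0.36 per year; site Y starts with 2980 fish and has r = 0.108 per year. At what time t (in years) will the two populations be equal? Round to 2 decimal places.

5.92 years

Set 670·e^(0.36t) = 2980·e^(0.108t).
e^((0.36 − 0.108)t) = 2980/670 → e^(0.252·t) = 4.4478.
0.252·t = ln(4.4478) = 1.4924, so t = 1.4924/0.252 = 5.9222.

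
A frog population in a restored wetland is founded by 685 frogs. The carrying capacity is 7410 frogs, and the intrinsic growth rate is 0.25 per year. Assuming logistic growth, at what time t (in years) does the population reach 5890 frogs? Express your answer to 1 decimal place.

14.6 years

A = (K − N₀)/N₀ = (7410 − 685)/685 = 9.8175.
Solve 7410/(1 + 9.8175·e^(−0.25t)) = 5890: 1 + 9.8175·e^(−0.25t) = 1.2581, so e^(−0.25t) = 0.0262861.
−0.25·t = ln(0.0262861) = -3.6387, so t = 3.6387/0.25 = 14.555.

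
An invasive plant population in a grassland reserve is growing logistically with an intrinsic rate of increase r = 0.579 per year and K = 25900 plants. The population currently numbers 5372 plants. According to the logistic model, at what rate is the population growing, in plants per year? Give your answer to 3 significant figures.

dN/dt = rN(1 − N/K) = 0.579 × 5372 × (1 − 5372/25900).
1 − 5372/25900 = 0.79259; dN/dt = 0.579 × 5372 × 0.79259 = 2465.3.

2470 plants per year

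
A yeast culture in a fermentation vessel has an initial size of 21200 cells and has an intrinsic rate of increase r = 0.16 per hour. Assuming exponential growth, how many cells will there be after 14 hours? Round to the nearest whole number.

199139 cells

N(t) = N₀·e^(rt) = 21200 × e^(0.16×14) = 21200 × e^2.24.
e^2.24 ≈ 9.3933, so N ≈ 21200 × 9.3933 = 199139.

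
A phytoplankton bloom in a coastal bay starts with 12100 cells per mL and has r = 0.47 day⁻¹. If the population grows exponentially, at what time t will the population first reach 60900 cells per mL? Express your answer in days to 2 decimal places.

Set N₀·e^(rt) = 60900: e^(0.47·t) = 60900/12100 = 5.0331.
0.47·t = ln(5.0331) = 1.616, so t = 1.616/0.47 = 3.4384.

3.44 days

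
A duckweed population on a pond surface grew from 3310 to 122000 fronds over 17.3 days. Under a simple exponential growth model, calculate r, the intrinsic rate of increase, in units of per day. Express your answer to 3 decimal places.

From N(t) = N₀·e^(rt): e^(r·17.3) = 122000/3310 = 36.858.
r·17.3 = ln(36.858) = 3.6071, so r = 3.6071/17.3 = 0.2085.

0.209 per day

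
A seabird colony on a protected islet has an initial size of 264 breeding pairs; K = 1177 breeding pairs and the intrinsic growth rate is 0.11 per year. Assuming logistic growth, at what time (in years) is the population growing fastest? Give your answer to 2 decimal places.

11.28 years

Logistic growth is fastest at N = K/2 = 588.5.
A = (K − N₀)/N₀ = 3.4583. Set K/(1 + A·e^(−rt)) = K/2 → A·e^(−rt) = 1.
e^(−0.11t) = 1/3.4583 = 0.289157, so t = ln(3.4583)/0.11 = 1.2408/0.11 = 11.28.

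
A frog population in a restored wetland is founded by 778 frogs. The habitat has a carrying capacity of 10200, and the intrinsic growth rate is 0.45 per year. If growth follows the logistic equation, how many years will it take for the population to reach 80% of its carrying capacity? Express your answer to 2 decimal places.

8.62 years

A = (K − N₀)/N₀ = (10200 − 778)/778 = 12.111.
Solve 10200/(1 + 12.111·e^(−0.45t)) = 8160: 1 + 12.111·e^(−0.45t) = 1.25, so e^(−0.45t) = 0.0206432.
−0.45·t = ln(0.0206432) = -3.8804, so t = 3.8804/0.45 = 8.623.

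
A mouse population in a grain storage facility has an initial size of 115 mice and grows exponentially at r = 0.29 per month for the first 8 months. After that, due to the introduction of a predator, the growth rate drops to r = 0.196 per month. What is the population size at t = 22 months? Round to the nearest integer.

18196 mice

Phase 1: N(8) = 115·e^(0.29×8) = 115·e^2.32 = 1170.2.
Phase 2 runs for 22 − 8 = 14 months at r = 0.196.
N(22) = 1170.2·e^(0.196×14) = 1170.2·e^2.744 = 18195.5.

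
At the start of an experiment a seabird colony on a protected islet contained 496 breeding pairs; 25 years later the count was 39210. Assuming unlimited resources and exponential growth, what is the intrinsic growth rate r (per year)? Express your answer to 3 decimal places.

From N(t) = N₀·e^(rt): e^(r·25) = 39210/496 = 79.052.
r·25 = ln(79.052) = 4.3701, so r = 4.3701/25 = 0.1748.

0.175 per year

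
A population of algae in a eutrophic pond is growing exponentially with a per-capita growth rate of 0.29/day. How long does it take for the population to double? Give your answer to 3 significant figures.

2.39 days

Doubling time t_d = ln(2)/r = 0.6931/0.29 = 2.3902.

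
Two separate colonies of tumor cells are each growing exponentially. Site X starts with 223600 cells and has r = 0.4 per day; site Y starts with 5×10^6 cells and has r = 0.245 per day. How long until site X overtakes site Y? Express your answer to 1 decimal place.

Set 223600·e^(0.4t) = 5×10^6·e^(0.245t).
e^((0.4 − 0.245)t) = 5×10^6/223600 → e^(0.155·t) = 22.361.
0.155·t = ln(22.361) = 3.1073, so t = 3.1073/0.155 = 20.047.

20.0 days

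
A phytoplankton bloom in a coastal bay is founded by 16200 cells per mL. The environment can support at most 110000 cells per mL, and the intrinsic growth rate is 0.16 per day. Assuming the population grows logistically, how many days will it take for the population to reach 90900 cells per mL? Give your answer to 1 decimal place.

20.7 days

A = (K − N₀)/N₀ = (110000 − 16200)/16200 = 5.7901.
Solve 110000/(1 + 5.7901·e^(−0.16t)) = 90900: 1 + 5.7901·e^(−0.16t) = 1.2101, so e^(−0.16t) = 0.0362896.
−0.16·t = ln(0.0362896) = -3.3162, so t = 3.3162/0.16 = 20.726.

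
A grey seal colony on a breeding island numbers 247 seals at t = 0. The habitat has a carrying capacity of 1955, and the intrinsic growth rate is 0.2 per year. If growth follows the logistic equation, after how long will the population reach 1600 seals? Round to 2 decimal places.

17.20 years

A = (K − N₀)/N₀ = (1955 − 247)/247 = 6.915.
Solve 1955/(1 + 6.915·e^(−0.2t)) = 1600: 1 + 6.915·e^(−0.2t) = 1.2219, so e^(−0.2t) = 0.0320861.
−0.2·t = ln(0.0320861) = -3.4393, so t = 3.4393/0.2 = 17.197.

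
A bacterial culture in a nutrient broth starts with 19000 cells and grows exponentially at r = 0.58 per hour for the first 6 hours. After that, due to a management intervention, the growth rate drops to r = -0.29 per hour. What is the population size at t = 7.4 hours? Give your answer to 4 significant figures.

410900 cells

Phase 1: N(6) = 19000·e^(0.58×6) = 19000·e^3.48 = 616735.
Phase 2 runs for 7.4 − 6 = 1.4 hours at r = -0.29.
N(7.4) = 616735·e^(-0.29×1.4) = 616735·e^-0.406 = 410937.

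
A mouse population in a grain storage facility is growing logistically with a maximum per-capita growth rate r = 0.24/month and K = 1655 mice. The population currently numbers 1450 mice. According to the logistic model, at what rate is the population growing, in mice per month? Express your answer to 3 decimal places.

dN/dt = rN(1 − N/K) = 0.24 × 1450 × (1 − 1450/1655).
1 − 1450/1655 = 0.12387; dN/dt = 0.24 × 1450 × 0.12387 = 43.106.

43.106 mice per month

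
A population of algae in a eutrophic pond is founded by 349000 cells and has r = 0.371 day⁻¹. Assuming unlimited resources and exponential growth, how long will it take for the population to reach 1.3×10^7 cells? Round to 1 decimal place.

9.8 days

Set N₀·e^(rt) = 1.3×10^7: e^(0.371·t) = 1.3×10^7/349000 = 37.249.
0.371·t = ln(37.249) = 3.6176, so t = 3.6176/0.371 = 9.751.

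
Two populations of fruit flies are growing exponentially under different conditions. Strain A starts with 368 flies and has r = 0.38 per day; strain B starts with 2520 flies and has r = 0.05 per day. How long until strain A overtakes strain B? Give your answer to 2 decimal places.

Set 368·e^(0.38t) = 2520·e^(0.05t).
e^((0.38 − 0.05)t) = 2520/368 → e^(0.33·t) = 6.8478.
0.33·t = ln(6.8478) = 1.9239, so t = 1.9239/0.33 = 5.8301.

5.83 days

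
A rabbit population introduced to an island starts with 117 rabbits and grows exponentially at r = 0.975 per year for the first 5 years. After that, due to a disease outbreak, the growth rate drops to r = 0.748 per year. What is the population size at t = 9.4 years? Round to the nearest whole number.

Phase 1: N(5) = 117·e^(0.975×5) = 117·e^4.875 = 15324.
Phase 2 runs for 9.4 − 5 = 4.4 years at r = 0.748.
N(9.4) = 15324·e^(0.748×4.4) = 15324·e^3.291 = 411833.

411833 rabbits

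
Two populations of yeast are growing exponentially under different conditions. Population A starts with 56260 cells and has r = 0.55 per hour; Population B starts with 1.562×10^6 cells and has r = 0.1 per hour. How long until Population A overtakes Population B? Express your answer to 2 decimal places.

7.39 hours

Set 56260·e^(0.55t) = 1.562×10^6·e^(0.1t).
e^((0.55 − 0.1)t) = 1.562×10^6/56260 → e^(0.45·t) = 27.764.
0.45·t = ln(27.764) = 3.3237, so t = 3.3237/0.45 = 7.3861.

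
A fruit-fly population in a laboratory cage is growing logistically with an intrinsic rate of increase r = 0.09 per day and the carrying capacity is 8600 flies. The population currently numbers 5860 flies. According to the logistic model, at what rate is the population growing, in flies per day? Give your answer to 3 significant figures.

168 flies per day

dN/dt = rN(1 − N/K) = 0.09 × 5860 × (1 − 5860/8600).
1 − 5860/8600 = 0.3186; dN/dt = 0.09 × 5860 × 0.3186 = 168.03.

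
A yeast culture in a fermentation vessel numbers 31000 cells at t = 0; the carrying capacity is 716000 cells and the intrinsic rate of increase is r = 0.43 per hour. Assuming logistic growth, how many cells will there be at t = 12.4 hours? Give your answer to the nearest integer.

A = (K − N₀)/N₀ = (716000 − 31000)/31000 = 22.097.
N(t) = K/(1 + A·e^(−rt)) = 716000/(1 + 22.097×e^(−0.43×12.4)).
e^(−5.332) = 0.0048344; denominator = 1 + 22.097×0.0048344 = 1.1068.
N = 716000/1.1068 = 646896.

646896 cells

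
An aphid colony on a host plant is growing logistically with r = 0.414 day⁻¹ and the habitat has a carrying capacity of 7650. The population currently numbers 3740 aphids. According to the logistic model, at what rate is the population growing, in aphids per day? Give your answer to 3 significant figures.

791 aphids per day

dN/dt = rN(1 − N/K) = 0.414 × 3740 × (1 − 3740/7650).
1 − 3740/7650 = 0.51111; dN/dt = 0.414 × 3740 × 0.51111 = 791.38.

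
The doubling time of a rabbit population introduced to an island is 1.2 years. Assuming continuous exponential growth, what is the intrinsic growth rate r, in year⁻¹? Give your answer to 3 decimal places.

0.578 per year

r = ln(2)/t_d = 0.6931/1.2 = 0.57762.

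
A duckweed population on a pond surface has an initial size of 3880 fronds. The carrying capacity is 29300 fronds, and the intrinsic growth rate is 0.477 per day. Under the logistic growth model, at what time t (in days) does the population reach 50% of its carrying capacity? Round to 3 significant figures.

3.94 days

A = (K − N₀)/N₀ = (29300 − 3880)/3880 = 6.5515.
Solve 29300/(1 + 6.5515·e^(−0.477t)) = 14650: 1 + 6.5515·e^(−0.477t) = 2, so e^(−0.477t) = 0.152636.
−0.477·t = ln(0.152636) = -1.8797, so t = 1.8797/0.477 = 3.9407.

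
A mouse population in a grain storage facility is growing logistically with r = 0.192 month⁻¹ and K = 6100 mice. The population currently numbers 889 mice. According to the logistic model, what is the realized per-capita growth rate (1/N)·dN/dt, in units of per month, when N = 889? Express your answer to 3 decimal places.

(1/N)·dN/dt = r(1 − N/K) = 0.192 × (1 − 889/6100).
= 0.192 × 0.85426 = 0.16402.

0.164 per month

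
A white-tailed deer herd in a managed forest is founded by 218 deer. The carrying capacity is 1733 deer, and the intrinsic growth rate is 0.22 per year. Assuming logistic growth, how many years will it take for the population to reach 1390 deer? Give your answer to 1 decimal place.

A = (K − N₀)/N₀ = (1733 − 218)/218 = 6.9495.
Solve 1733/(1 + 6.9495·e^(−0.22t)) = 1390: 1 + 6.9495·e^(−0.22t) = 1.2468, so e^(−0.22t) = 0.0355078.
−0.22·t = ln(0.0355078) = -3.338, so t = 3.338/0.22 = 15.173.

15.2 years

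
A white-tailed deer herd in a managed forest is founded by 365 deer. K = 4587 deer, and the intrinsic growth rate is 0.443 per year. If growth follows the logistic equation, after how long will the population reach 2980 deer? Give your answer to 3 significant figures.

6.92 years

A = (K − N₀)/N₀ = (4587 − 365)/365 = 11.567.
Solve 4587/(1 + 11.567·e^(−0.443t)) = 2980: 1 + 11.567·e^(−0.443t) = 1.5393, so e^(−0.443t) = 0.0466202.
−0.443·t = ln(0.0466202) = -3.0657, so t = 3.0657/0.443 = 6.9204.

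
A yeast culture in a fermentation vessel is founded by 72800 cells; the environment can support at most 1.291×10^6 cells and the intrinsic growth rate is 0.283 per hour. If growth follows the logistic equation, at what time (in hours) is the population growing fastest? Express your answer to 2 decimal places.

Logistic growth is fastest at N = K/2 = 645500.
A = (K − N₀)/N₀ = 16.734. Set K/(1 + A·e^(−rt)) = K/2 → A·e^(−rt) = 1.
e^(−0.283t) = 1/16.734 = 0.0597603, so t = ln(16.734)/0.283 = 2.8174/0.283 = 9.9555.

9.96 hours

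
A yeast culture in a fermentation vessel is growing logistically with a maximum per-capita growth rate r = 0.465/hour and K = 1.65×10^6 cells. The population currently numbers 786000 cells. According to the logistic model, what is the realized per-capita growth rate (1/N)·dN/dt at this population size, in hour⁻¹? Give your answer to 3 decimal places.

0.243 per hour

(1/N)·dN/dt = r(1 − N/K) = 0.465 × (1 − 786000/1.65×10^6).
= 0.465 × 0.52364 = 0.24349.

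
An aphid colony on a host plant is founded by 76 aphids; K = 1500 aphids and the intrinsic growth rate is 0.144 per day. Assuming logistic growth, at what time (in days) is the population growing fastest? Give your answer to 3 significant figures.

Logistic growth is fastest at N = K/2 = 750.
A = (K − N₀)/N₀ = 18.737. Set K/(1 + A·e^(−rt)) = K/2 → A·e^(−rt) = 1.
e^(−0.144t) = 1/18.737 = 0.0533708, so t = ln(18.737)/0.144 = 2.9305/0.144 = 20.351.

20.4 days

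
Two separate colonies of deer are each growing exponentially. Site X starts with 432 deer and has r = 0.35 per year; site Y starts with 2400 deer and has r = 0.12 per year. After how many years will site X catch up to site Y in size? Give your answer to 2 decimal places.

Set 432·e^(0.35t) = 2400·e^(0.12t).
e^((0.35 − 0.12)t) = 2400/432 → e^(0.23·t) = 5.5556.
0.23·t = ln(5.5556) = 1.7148, so t = 1.7148/0.23 = 7.4556.

7.46 years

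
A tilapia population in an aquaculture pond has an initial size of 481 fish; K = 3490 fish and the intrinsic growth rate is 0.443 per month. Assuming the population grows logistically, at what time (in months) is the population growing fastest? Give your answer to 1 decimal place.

4.1 months

Logistic growth is fastest at N = K/2 = 1745.
A = (K − N₀)/N₀ = 6.2557. Set K/(1 + A·e^(−rt)) = K/2 → A·e^(−rt) = 1.
e^(−0.443t) = 1/6.2557 = 0.159854, so t = ln(6.2557)/0.443 = 1.8335/0.443 = 4.1388.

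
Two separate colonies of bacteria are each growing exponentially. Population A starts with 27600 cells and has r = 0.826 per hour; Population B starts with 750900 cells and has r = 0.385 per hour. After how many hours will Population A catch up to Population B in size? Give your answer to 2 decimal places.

7.49 hours

Set 27600·e^(0.826t) = 750900·e^(0.385t).
e^((0.826 − 0.385)t) = 750900/27600 → e^(0.441·t) = 27.207.
0.441·t = ln(27.207) = 3.3035, so t = 3.3035/0.441 = 7.4908.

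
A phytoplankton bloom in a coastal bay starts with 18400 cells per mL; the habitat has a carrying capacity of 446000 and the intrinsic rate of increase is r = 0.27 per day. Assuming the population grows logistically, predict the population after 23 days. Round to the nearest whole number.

A = (K − N₀)/N₀ = (446000 − 18400)/18400 = 23.239.
N(t) = K/(1 + A·e^(−rt)) = 446000/(1 + 23.239×e^(−0.27×23)).
e^(−6.21) = 0.0020092; denominator = 1 + 23.239×0.0020092 = 1.0467.
N = 446000/1.0467 = 426104.

426104 cells per mL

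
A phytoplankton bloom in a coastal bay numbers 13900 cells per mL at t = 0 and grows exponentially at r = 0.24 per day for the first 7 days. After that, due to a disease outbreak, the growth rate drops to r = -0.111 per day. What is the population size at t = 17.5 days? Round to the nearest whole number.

Phase 1: N(7) = 13900·e^(0.24×7) = 13900·e^1.68 = 74581.2.
Phase 2 runs for 17.5 − 7 = 10.5 days at r = -0.111.
N(17.5) = 74581.2·e^(-0.111×10.5) = 74581.2·e^-1.165 = 23251.9.

23252 cells per mL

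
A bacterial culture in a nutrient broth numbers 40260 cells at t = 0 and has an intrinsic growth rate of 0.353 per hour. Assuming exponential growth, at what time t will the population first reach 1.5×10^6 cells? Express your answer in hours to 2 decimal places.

Set N₀·e^(rt) = 1.5×10^6: e^(0.353·t) = 1.5×10^6/40260 = 37.258.
0.353·t = ln(37.258) = 3.6179, so t = 3.6179/0.353 = 10.249.

10.25 hours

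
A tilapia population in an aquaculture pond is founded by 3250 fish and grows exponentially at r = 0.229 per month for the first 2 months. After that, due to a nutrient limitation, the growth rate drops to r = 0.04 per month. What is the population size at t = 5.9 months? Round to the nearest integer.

6005 fish

Phase 1: N(2) = 3250·e^(0.229×2) = 3250·e^0.458 = 5137.95.
Phase 2 runs for 5.9 − 2 = 3.9 months at r = 0.04.
N(5.9) = 5137.95·e^(0.04×3.9) = 5137.95·e^0.156 = 6005.38.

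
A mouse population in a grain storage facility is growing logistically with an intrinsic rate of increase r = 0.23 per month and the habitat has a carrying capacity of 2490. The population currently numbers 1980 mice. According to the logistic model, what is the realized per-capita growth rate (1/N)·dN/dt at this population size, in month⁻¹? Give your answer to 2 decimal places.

(1/N)·dN/dt = r(1 − N/K) = 0.23 × (1 − 1980/2490).
= 0.23 × 0.20482 = 0.047108.

0.05 per month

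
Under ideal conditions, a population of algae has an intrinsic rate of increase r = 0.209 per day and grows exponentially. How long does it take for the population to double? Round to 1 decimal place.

3.3 days

Doubling time t_d = ln(2)/r = 0.6931/0.209 = 3.3165.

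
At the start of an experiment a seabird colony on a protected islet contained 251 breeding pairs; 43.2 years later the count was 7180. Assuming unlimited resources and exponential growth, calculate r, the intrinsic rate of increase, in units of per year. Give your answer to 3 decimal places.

From N(t) = N₀·e^(rt): e^(r·43.2) = 7180/251 = 28.606.
r·43.2 = ln(28.606) = 3.3536, so r = 3.3536/43.2 = 0.07763.

0.078 per year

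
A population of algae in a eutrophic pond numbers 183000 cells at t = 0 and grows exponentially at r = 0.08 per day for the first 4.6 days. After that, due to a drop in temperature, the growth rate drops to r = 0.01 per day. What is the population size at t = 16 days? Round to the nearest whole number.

296334 cells

Phase 1: N(4.6) = 183000·e^(0.08×4.6) = 183000·e^0.368 = 264406.
Phase 2 runs for 16 − 4.6 = 11.4 days at r = 0.01.
N(16) = 264406·e^(0.01×11.4) = 264406·e^0.114 = 296334.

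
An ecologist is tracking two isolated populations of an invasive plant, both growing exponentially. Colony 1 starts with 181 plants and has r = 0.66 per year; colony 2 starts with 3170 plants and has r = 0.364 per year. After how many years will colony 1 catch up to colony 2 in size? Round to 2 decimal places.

Set 181·e^(0.66t) = 3170·e^(0.364t).
e^((0.66 − 0.364)t) = 3170/181 → e^(0.296·t) = 17.514.
0.296·t = ln(17.514) = 2.863, so t = 2.863/0.296 = 9.6723.

9.67 years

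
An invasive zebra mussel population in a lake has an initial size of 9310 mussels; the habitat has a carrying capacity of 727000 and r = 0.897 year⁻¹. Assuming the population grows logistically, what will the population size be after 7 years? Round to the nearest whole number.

A = (K − N₀)/N₀ = (727000 − 9310)/9310 = 77.088.
N(t) = K/(1 + A·e^(−rt)) = 727000/(1 + 77.088×e^(−0.897×7)).
e^(−6.279) = 0.0018753; denominator = 1 + 77.088×0.0018753 = 1.1446.
N = 727000/1.1446 = 635178.

635178 mussels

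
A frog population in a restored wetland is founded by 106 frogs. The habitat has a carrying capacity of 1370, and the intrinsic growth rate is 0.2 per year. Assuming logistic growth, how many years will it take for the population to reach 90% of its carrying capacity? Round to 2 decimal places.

23.38 years

A = (K − N₀)/N₀ = (1370 − 106)/106 = 11.925.
Solve 1370/(1 + 11.925·e^(−0.2t)) = 1233: 1 + 11.925·e^(−0.2t) = 1.1111, so e^(−0.2t) = 0.00931786.
−0.2·t = ln(0.00931786) = -4.6758, so t = 4.6758/0.2 = 23.379.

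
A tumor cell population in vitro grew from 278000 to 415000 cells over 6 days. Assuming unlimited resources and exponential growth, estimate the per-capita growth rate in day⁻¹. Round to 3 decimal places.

0.067 per day

From N(t) = N₀·e^(rt): e^(r·6) = 415000/278000 = 1.4928.
r·6 = ln(1.4928) = 0.40066, so r = 0.40066/6 = 0.066776.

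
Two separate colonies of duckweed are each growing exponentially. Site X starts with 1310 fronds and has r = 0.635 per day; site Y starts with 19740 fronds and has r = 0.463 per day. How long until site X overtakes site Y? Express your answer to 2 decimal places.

Set 1310·e^(0.635t) = 19740·e^(0.463t).
e^((0.635 − 0.463)t) = 19740/1310 → e^(0.172·t) = 15.069.
0.172·t = ln(15.069) = 2.7126, so t = 2.7126/0.172 = 15.771.

15.77 days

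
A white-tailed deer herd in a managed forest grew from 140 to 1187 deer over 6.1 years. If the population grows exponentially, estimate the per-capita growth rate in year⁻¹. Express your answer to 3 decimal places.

From N(t) = N₀·e^(rt): e^(r·6.1) = 1187/140 = 8.4786.
r·6.1 = ln(8.4786) = 2.1375, so r = 2.1375/6.1 = 0.35042.

0.350 per year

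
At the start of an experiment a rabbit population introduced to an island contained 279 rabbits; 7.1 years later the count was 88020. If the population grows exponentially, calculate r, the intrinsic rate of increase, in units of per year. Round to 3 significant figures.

From N(t) = N₀·e^(rt): e^(r·7.1) = 88020/279 = 315.48.
r·7.1 = ln(315.48) = 5.7541, so r = 5.7541/7.1 = 0.81044.

0.810 per year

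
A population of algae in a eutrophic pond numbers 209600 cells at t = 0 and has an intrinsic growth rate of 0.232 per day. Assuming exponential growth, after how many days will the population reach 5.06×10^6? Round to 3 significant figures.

13.7 days

Set N₀·e^(rt) = 5.06×10^6: e^(0.232·t) = 5.06×10^6/209600 = 24.141.
0.232·t = ln(24.141) = 3.1839, so t = 3.1839/0.232 = 13.724.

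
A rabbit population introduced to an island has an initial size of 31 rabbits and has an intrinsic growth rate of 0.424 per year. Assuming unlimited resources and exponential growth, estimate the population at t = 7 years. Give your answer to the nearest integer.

N(t) = N₀·e^(rt) = 31 × e^(0.424×7) = 31 × e^2.968.
e^2.968 ≈ 19.453, so N ≈ 31 × 19.453 = 603.042.

603 rabbits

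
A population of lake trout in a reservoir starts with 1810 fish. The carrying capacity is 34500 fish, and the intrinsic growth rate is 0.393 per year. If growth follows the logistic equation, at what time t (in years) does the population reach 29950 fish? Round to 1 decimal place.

A = (K − N₀)/N₀ = (34500 − 1810)/1810 = 18.061.
Solve 34500/(1 + 18.061·e^(−0.393t)) = 29950: 1 + 18.061·e^(−0.393t) = 1.1519, so e^(−0.393t) = 0.00841159.
−0.393·t = ln(0.00841159) = -4.7781, so t = 4.7781/0.393 = 12.158.

12.2 years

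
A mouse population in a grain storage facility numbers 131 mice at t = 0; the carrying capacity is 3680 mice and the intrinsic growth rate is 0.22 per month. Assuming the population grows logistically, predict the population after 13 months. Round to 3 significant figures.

A = (K − N₀)/N₀ = (3680 − 131)/131 = 27.092.
N(t) = K/(1 + A·e^(−rt)) = 3680/(1 + 27.092×e^(−0.22×13)).
e^(−2.86) = 0.057269; denominator = 1 + 27.092×0.057269 = 2.5515.
N = 3680/2.5515 = 1442.29.

1440 mice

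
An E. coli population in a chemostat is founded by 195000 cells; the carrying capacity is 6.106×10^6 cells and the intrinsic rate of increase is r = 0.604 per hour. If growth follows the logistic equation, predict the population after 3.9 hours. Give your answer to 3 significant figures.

1580000 cells

A = (K − N₀)/N₀ = (6.106×10^6 − 195000)/195000 = 30.313.
N(t) = K/(1 + A·e^(−rt)) = 6.106×10^6/(1 + 30.313×e^(−0.604×3.9)).
e^(−2.356) = 0.094837; denominator = 1 + 30.313×0.094837 = 3.8748.
N = 6.106×10^6/3.8748 = 1.575838×10^6.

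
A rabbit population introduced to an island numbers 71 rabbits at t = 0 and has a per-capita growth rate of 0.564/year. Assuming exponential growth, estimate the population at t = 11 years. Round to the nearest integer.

35125 rabbits

N(t) = N₀·e^(rt) = 71 × e^(0.564×11) = 71 × e^6.204.
e^6.204 ≈ 494.72, so N ≈ 71 × 494.72 = 35125.4.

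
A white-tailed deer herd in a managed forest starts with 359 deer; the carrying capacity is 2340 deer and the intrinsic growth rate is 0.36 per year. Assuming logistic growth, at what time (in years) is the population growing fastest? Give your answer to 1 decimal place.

4.7 years

Logistic growth is fastest at N = K/2 = 1170.
A = (K − N₀)/N₀ = 5.5181. Set K/(1 + A·e^(−rt)) = K/2 → A·e^(−rt) = 1.
e^(−0.36t) = 1/5.5181 = 0.181222, so t = ln(5.5181)/0.36 = 1.708/0.36 = 4.7445.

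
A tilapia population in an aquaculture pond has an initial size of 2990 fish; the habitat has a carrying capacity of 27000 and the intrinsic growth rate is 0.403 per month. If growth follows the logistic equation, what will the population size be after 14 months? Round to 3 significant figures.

26300 fish

A = (K − N₀)/N₀ = (27000 − 2990)/2990 = 8.0301.
N(t) = K/(1 + A·e^(−rt)) = 27000/(1 + 8.0301×e^(−0.403×14)).
e^(−5.642) = 0.0035458; denominator = 1 + 8.0301×0.0035458 = 1.0285.
N = 27000/1.0285 = 26252.5.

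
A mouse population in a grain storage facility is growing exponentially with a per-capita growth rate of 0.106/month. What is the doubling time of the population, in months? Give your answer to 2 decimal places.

Doubling time t_d = ln(2)/r = 0.6931/0.106 = 6.5391.

6.54 months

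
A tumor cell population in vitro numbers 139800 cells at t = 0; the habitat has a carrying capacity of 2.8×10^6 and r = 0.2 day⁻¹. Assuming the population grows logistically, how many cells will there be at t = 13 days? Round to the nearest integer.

1160226 cells

A = (K − N₀)/N₀ = (2.8×10^6 − 139800)/139800 = 19.029.
N(t) = K/(1 + A·e^(−rt)) = 2.8×10^6/(1 + 19.029×e^(−0.2×13)).
e^(−2.6) = 0.074274; denominator = 1 + 19.029×0.074274 = 2.4133.
N = 2.8×10^6/2.4133 = 1.160226×10^6.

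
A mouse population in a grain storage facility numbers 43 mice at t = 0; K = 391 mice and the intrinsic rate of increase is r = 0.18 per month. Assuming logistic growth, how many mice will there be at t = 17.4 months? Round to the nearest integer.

289 mice

A = (K − N₀)/N₀ = (391 − 43)/43 = 8.093.
N(t) = K/(1 + A·e^(−rt)) = 391/(1 + 8.093×e^(−0.18×17.4)).
e^(−3.132) = 0.04363; denominator = 1 + 8.093×0.04363 = 1.3531.
N = 391/1.3531 = 288.966.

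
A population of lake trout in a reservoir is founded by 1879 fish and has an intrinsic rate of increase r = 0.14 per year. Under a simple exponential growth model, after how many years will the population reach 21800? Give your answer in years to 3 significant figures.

17.5 years

Set N₀·e^(rt) = 21800: e^(0.14·t) = 21800/1879 = 11.602.
0.14·t = ln(11.602) = 2.4512, so t = 2.4512/0.14 = 17.508.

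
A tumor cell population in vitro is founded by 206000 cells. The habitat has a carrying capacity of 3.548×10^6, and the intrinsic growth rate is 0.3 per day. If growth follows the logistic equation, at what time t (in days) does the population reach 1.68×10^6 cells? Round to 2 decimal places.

8.93 days

A = (K − N₀)/N₀ = (3.548×10^6 − 206000)/206000 = 16.223.
Solve 3.548×10^6/(1 + 16.223·e^(−0.3t)) = 1.68×10^6: 1 + 16.223·e^(−0.3t) = 2.1119, so e^(−0.3t) = 0.0685375.
−0.3·t = ln(0.0685375) = -2.6804, so t = 2.6804/0.3 = 8.9346.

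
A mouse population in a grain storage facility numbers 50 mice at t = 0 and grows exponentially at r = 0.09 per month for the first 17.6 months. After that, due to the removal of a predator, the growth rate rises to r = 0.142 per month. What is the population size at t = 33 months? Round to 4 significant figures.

2171 mice

Phase 1: N(17.6) = 50·e^(0.09×17.6) = 50·e^1.584 = 243.721.
Phase 2 runs for 33 − 17.6 = 15.4 months at r = 0.142.
N(33) = 243.721·e^(0.142×15.4) = 243.721·e^2.187 = 2170.74.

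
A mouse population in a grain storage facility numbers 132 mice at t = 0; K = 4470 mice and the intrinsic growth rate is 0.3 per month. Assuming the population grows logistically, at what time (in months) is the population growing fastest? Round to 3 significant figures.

Logistic growth is fastest at N = K/2 = 2235.
A = (K − N₀)/N₀ = 32.864. Set K/(1 + A·e^(−rt)) = K/2 → A·e^(−rt) = 1.
e^(−0.3t) = 1/32.864 = 0.0304288, so t = ln(32.864)/0.3 = 3.4924/0.3 = 11.641.

11.6 months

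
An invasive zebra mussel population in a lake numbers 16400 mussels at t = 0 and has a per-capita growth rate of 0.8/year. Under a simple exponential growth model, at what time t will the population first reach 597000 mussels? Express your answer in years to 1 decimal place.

Set N₀·e^(rt) = 597000: e^(0.8·t) = 597000/16400 = 36.402.
0.8·t = ln(36.402) = 3.5946, so t = 3.5946/0.8 = 4.4933.

4.5 years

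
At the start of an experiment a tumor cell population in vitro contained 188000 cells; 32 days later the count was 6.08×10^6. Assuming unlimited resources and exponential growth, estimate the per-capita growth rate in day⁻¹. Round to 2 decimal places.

From N(t) = N₀·e^(rt): e^(r·32) = 6.08×10^6/188000 = 32.34.
r·32 = ln(32.34) = 3.4763, so r = 3.4763/32 = 0.10863.

0.11 per day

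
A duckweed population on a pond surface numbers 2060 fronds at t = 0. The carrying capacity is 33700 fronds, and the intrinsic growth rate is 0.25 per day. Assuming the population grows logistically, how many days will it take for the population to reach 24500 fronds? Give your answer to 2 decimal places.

A = (K − N₀)/N₀ = (33700 − 2060)/2060 = 15.359.
Solve 33700/(1 + 15.359·e^(−0.25t)) = 24500: 1 + 15.359·e^(−0.25t) = 1.3755, so e^(−0.25t) = 0.0244485.
−0.25·t = ln(0.0244485) = -3.7112, so t = 3.7112/0.25 = 14.845.

14.84 days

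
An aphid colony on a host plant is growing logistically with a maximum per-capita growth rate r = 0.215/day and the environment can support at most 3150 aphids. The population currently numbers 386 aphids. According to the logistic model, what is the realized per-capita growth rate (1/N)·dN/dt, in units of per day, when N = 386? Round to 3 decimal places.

(1/N)·dN/dt = r(1 − N/K) = 0.215 × (1 − 386/3150).
= 0.215 × 0.87746 = 0.18865.

0.189 per day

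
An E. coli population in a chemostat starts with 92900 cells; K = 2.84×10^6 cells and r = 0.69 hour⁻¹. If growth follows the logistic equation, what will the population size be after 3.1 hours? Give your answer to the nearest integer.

A = (K − N₀)/N₀ = (2.84×10^6 − 92900)/92900 = 29.571.
N(t) = K/(1 + A·e^(−rt)) = 2.84×10^6/(1 + 29.571×e^(−0.69×3.1)).
e^(−2.139) = 0.11777; denominator = 1 + 29.571×0.11777 = 4.4826.
N = 2.84×10^6/4.4826 = 633562.

633562 cells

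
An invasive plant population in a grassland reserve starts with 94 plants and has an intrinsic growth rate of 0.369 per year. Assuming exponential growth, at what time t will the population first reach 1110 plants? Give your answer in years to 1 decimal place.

Set N₀·e^(rt) = 1110: e^(0.369·t) = 1110/94 = 11.809.
0.369·t = ln(11.809) = 2.4688, so t = 2.4688/0.369 = 6.6906.

6.7 years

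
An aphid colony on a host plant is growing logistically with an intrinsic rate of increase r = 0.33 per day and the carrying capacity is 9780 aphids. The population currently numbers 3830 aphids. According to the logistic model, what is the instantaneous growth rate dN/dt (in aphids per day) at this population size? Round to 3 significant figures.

dN/dt = rN(1 − N/K) = 0.33 × 3830 × (1 − 3830/9780).
1 − 3830/9780 = 0.60838; dN/dt = 0.33 × 3830 × 0.60838 = 768.94.

769 aphids per day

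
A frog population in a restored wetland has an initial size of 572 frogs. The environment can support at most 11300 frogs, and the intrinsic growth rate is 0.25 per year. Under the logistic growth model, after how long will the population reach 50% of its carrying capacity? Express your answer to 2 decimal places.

11.73 years

A = (K − N₀)/N₀ = (11300 − 572)/572 = 18.755.
Solve 11300/(1 + 18.755·e^(−0.25t)) = 5650: 1 + 18.755·e^(−0.25t) = 2, so e^(−0.25t) = 0.0533184.
−0.25·t = ln(0.0533184) = -2.9315, so t = 2.9315/0.25 = 11.726.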